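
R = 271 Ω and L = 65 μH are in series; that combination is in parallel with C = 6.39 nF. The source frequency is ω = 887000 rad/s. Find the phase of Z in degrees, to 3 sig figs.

-54.3°

X_L = ωL = 57.7 Ω
X_C = 1/(ωC) = 176 Ω
Branch 1 (R+jX_L): Z₁ = 271 + j57.7 Ω, |Z₁| = 277 Ω
Branch 2 (−jX_C): Z₂ = −j176 Ω
Parallel: Z = Z₁Z₂/(Z₁+Z₂), |Z| = 165 Ω, ∠Z = -54.3°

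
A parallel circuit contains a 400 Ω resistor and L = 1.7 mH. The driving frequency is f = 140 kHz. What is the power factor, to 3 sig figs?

ω = 2πf = 879600 rad/s
X_L = ωL = 1500 Ω
Parallel: admittances add. Y = 1/R + 1/(jωL)
Y = (0.00250 − j0.000669) S
|Y| = 0.00259 S → |Z| = 1/|Y| = 386 Ω, ∠Z = −∠Y = 15.0°
cos φ = cos(15.0°) = 0.966

0.966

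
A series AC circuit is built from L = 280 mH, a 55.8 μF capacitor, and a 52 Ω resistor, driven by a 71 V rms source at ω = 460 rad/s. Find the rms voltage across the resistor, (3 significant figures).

35.6 V

X_L = ωL = 129 Ω
X_C = 1/(ωC) = 39.0 Ω
Net reactance X = X_L − X_C = 89.8 Ω
Z = 52.0 + j89.8 Ω
|Z| = √(52.0² + 89.8²) = 104 Ω
I = V/|Z| = 684 mA
V_R = I·|Z_R| = 0.684 × 52.0 = 35.6 V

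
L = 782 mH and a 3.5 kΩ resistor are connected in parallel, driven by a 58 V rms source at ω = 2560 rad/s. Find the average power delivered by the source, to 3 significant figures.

961 mW

X_L = ωL = 2000 Ω
Parallel: admittances add. Y = 1/R + 1/(jωL)
Y = (0.000286 − j0.000500) S
|Y| = 0.000575 S → |Z| = 1/|Y| = 1740 Ω, ∠Z = −∠Y = 60.2°
I = V/|Z| = 33.4 mA
P = VI cos φ = 58 × 0.0334 × cos(60.2°) = 961 mW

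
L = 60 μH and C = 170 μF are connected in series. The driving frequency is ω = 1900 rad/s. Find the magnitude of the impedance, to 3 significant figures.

2.98 Ω

X_L = ωL = 0.114 Ω
X_C = 1/(ωC) = 3.10 Ω
Net reactance X = X_L − X_C = -2.98 Ω
Z = − j2.98 Ω
|Z| = √(0² + 2.98²) = 2.98 Ω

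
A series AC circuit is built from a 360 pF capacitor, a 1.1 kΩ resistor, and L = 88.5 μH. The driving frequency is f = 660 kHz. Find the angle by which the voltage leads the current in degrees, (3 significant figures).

ω = 2πf = 4.147e+06 rad/s
X_L = ωL = 367 Ω
X_C = 1/(ωC) = 670 Ω
Net reactance X = X_L − X_C = -303 Ω
Z = 1100 − j303 Ω
|Z| = √(1100² + 303²) = 1140 Ω
∠Z = arctan(-303/1100) = -15.4°

-15.4°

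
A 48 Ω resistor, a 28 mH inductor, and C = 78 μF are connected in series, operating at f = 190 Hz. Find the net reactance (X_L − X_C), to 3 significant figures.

22.7 Ω

ω = 2πf = 1194 rad/s
X_L = ωL = 33.4 Ω
X_C = 1/(ωC) = 10.7 Ω
X = 33.4 − 10.7 = 22.7 Ω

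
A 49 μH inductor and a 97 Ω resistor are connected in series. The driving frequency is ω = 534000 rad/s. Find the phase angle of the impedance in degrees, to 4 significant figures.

15.10°

X_L = ωL = 26.17 Ω
Z = 97.00 + j26.17 Ω
|Z| = √(97.00² + 26.17²) = 100.5 Ω
∠Z = arctan(26.17/97.00) = 15.10°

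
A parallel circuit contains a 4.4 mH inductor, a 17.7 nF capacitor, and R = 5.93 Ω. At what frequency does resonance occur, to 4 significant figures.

18.03 kHz

ω₀ = 1/√(LC) = 1/√(0.0044 × 1.77e-08) = 113300 rad/s
f₀ = ω₀/(2π) = 18.03 kHz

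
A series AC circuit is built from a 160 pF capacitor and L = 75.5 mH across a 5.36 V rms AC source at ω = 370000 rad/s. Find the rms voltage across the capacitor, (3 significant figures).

X_L = ωL = 27900 Ω
X_C = 1/(ωC) = 16900 Ω
Net reactance X = X_L − X_C = 11000 Ω
Z = j11000 Ω
|Z| = √(0² + 11000²) = 11000 Ω
I = V/|Z| = 485 μA
V_C = I·|Z_C| = 0.000485 × 16900 = 8.20 V

8.20 V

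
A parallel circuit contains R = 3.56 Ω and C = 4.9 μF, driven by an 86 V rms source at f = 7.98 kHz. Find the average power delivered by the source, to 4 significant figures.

2.078 kW

ω = 2πf = 50140 rad/s
X_C = 1/(ωC) = 4.070 Ω
Parallel: admittances add. Y = 1/R + jωC
Y = (0.2809 + j0.2457) S
|Y| = 0.3732 S → |Z| = 1/|Y| = 2.680 Ω, ∠Z = −∠Y = -41.17°
I = V/|Z| = 32.09 A
P = VI cos φ = 86 × 32.09 × cos(-41.17°) = 2.078 kW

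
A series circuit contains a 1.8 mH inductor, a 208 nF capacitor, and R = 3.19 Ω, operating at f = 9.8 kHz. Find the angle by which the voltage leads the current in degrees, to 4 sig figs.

ω = 2πf = 61580 rad/s
X_L = ωL = 110.8 Ω
X_C = 1/(ωC) = 78.08 Ω
Net reactance X = X_L − X_C = 32.76 Ω
Z = 3.190 + j32.76 Ω
|Z| = √(3.190² + 32.76²) = 32.91 Ω
∠Z = arctan(32.76/3.190) = 84.44°

84.44°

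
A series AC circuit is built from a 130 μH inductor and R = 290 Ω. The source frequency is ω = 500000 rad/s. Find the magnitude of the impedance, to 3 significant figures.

297 Ω

X_L = ωL = 65.0 Ω
Z = 290 + j65.0 Ω
|Z| = √(290² + 65.0²) = 297 Ω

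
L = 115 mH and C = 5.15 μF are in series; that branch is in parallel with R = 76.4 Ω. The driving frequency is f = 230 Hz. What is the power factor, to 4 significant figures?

ω = 2πf = 1445 rad/s
X_L = ωL = 166.2 Ω
X_C = 1/(ωC) = 134.4 Ω
Branch 1: Z₁ = R = 76.40 Ω
Branch 2 (series LC): Z₂ = j(X_L − X_C) = j31.83 Ω
Parallel: Z = Z₁Z₂/(Z₁+Z₂), |Z| = 29.38 Ω, ∠Z = 67.39°
cos φ = cos(67.39°) = 0.3845

0.3845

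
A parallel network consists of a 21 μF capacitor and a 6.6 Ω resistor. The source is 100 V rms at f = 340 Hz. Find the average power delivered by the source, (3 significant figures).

ω = 2πf = 2136 rad/s
X_C = 1/(ωC) = 22.3 Ω
Parallel: admittances add. Y = 1/R + jωC
Y = (0.152 + j0.0449) S
|Y| = 0.158 S → |Z| = 1/|Y| = 6.33 Ω, ∠Z = −∠Y = -16.5°
I = V/|Z| = 15.8 A
P = VI cos φ = 100 × 15.8 × cos(-16.5°) = 1.52 kW

1.52 kW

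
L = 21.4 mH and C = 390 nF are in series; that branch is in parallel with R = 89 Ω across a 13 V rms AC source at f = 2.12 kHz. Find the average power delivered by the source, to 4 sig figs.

ω = 2πf = 13320 rad/s
X_L = ωL = 285.1 Ω
X_C = 1/(ωC) = 192.5 Ω
Branch 1: Z₁ = R = 89.00 Ω
Branch 2 (series LC): Z₂ = j(X_L − X_C) = j92.56 Ω
Parallel: Z = Z₁Z₂/(Z₁+Z₂), |Z| = 64.15 Ω, ∠Z = 43.88°
I = V/|Z| = 202.6 mA
P = VI cos φ = 13 × 0.2026 × cos(43.88°) = 1.899 W

1.899 W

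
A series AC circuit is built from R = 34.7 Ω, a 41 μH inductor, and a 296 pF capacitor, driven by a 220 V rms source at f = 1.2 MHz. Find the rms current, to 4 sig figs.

ω = 2πf = 7.54e+06 rad/s
X_L = ωL = 309.1 Ω
X_C = 1/(ωC) = 448.1 Ω
Net reactance X = X_L − X_C = -138.9 Ω
Z = 34.70 − j138.9 Ω
|Z| = √(34.70² + 138.9²) = 143.2 Ω
I = V/|Z| = 220/143.2 = 1.536 A

1.536 A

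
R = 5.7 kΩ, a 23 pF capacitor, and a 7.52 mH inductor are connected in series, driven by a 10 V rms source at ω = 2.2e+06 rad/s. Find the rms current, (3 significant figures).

1.53 mA

X_L = ωL = 16500 Ω
X_C = 1/(ωC) = 19800 Ω
Net reactance X = X_L − X_C = -3220 Ω
Z = 5700 − j3220 Ω
|Z| = √(5700² + 3220²) = 6550 Ω
I = V/|Z| = 10/6550 = 1.53 mA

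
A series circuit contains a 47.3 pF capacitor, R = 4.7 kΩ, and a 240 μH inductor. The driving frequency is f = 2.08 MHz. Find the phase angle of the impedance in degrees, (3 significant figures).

ω = 2πf = 1.307e+07 rad/s
X_L = ωL = 3140 Ω
X_C = 1/(ωC) = 1620 Ω
Net reactance X = X_L − X_C = 1520 Ω
Z = 4700 + j1520 Ω
|Z| = √(4700² + 1520²) = 4940 Ω
∠Z = arctan(1520/4700) = 17.9°

17.9°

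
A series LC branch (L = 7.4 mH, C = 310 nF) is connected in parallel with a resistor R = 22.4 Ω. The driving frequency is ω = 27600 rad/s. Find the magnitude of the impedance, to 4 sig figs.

21.70 Ω

X_L = ωL = 204.2 Ω
X_C = 1/(ωC) = 116.9 Ω
Branch 1: Z₁ = R = 22.40 Ω
Branch 2 (series LC): Z₂ = j(X_L − X_C) = j87.36 Ω
Parallel: Z = Z₁Z₂/(Z₁+Z₂), |Z| = 21.70 Ω, ∠Z = 14.38°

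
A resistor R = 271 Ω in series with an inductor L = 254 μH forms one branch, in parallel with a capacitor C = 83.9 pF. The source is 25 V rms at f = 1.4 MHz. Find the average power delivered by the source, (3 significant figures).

33.4 mW

ω = 2πf = 8.796e+06 rad/s
X_L = ωL = 2230 Ω
X_C = 1/(ωC) = 1350 Ω
Branch 1 (R+jX_L): Z₁ = 271 + j2230 Ω, |Z₁| = 2250 Ω
Branch 2 (−jX_C): Z₂ = −j1350 Ω
Parallel: Z = Z₁Z₂/(Z₁+Z₂), |Z| = 3310 Ω, ∠Z = -79.8°
I = V/|Z| = 7.54 mA
P = VI cos φ = 25 × 0.00754 × cos(-79.8°) = 33.4 mW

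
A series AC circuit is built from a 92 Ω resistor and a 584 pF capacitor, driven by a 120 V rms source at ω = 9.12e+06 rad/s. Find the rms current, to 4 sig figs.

573.9 mA

X_C = 1/(ωC) = 187.8 Ω
Z = 92.00 − j187.8 Ω
|Z| = √(92.00² + 187.8²) = 209.1 Ω
I = V/|Z| = 120/209.1 = 573.9 mA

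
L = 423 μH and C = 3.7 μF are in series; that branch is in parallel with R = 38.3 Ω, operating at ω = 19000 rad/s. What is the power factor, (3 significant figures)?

0.159

X_L = ωL = 8.04 Ω
X_C = 1/(ωC) = 14.2 Ω
Branch 1: Z₁ = R = 38.3 Ω
Branch 2 (series LC): Z₂ = j(X_L − X_C) = −j6.19 Ω
Parallel: Z = Z₁Z₂/(Z₁+Z₂), |Z| = 6.11 Ω, ∠Z = -80.8°
cos φ = cos(-80.8°) = 0.159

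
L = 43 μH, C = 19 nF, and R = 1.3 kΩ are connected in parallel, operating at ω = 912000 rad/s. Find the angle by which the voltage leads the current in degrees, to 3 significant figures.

X_L = ωL = 39.2 Ω
X_C = 1/(ωC) = 57.7 Ω
Parallel: admittances add. Y = 1/R + 1/(jωL) + jωC
Y = (0.000769 − j0.00817) S
|Y| = 0.00821 S → |Z| = 1/|Y| = 122 Ω, ∠Z = −∠Y = 84.6°

84.6°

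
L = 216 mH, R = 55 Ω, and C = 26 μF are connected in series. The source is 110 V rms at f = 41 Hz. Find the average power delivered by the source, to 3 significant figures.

ω = 2πf = 257.6 rad/s
X_L = ωL = 55.6 Ω
X_C = 1/(ωC) = 149 Ω
Net reactance X = X_L − X_C = -93.7 Ω
Z = 55.0 − j93.7 Ω
|Z| = √(55.0² + 93.7²) = 109 Ω
∠Z = arctan(-93.7/55.0) = -59.6°
I = V/|Z| = 1.01 A
P = VI cos φ = 110 × 1.01 × cos(-59.6°) = 56.4 W

56.4 W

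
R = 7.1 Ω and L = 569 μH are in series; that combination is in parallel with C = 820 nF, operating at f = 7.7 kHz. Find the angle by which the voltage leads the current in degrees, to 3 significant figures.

-32.6°

ω = 2πf = 48380 rad/s
X_L = ωL = 27.5 Ω
X_C = 1/(ωC) = 25.2 Ω
Branch 1 (R+jX_L): Z₁ = 7.10 + j27.5 Ω, |Z₁| = 28.4 Ω
Branch 2 (−jX_C): Z₂ = −j25.2 Ω
Parallel: Z = Z₁Z₂/(Z₁+Z₂), |Z| = 95.9 Ω, ∠Z = -32.6°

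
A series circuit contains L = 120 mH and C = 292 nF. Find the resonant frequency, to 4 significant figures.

ω₀ = 1/√(LC) = 1/√(0.12 × 2.92e-07) = 5342 rad/s
f₀ = ω₀/(2π) = 850.2 Hz

850.2 Hz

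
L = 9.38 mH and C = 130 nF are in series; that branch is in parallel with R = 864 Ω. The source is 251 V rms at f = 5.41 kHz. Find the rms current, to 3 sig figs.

2.73 A

ω = 2πf = 33990 rad/s
X_L = ωL = 319 Ω
X_C = 1/(ωC) = 226 Ω
Branch 1: Z₁ = R = 864 Ω
Branch 2 (series LC): Z₂ = j(X_L − X_C) = j92.5 Ω
Parallel: Z = Z₁Z₂/(Z₁+Z₂), |Z| = 92.0 Ω, ∠Z = 83.9°
I = V/|Z| = 251/92.0 = 2.73 A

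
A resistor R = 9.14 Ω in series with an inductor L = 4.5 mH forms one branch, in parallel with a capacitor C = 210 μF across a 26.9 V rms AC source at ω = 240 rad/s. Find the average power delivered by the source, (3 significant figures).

78.1 W

X_L = ωL = 1.08 Ω
X_C = 1/(ωC) = 19.8 Ω
Branch 1 (R+jX_L): Z₁ = 9.14 + j1.08 Ω, |Z₁| = 9.20 Ω
Branch 2 (−jX_C): Z₂ = −j19.8 Ω
Parallel: Z = Z₁Z₂/(Z₁+Z₂), |Z| = 8.75 Ω, ∠Z = -19.2°
I = V/|Z| = 3.07 A
P = VI cos φ = 26.9 × 3.07 × cos(-19.2°) = 78.1 W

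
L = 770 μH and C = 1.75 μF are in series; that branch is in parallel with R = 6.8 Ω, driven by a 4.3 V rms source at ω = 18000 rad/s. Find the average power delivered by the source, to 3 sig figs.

X_L = ωL = 13.9 Ω
X_C = 1/(ωC) = 31.7 Ω
Branch 1: Z₁ = R = 6.80 Ω
Branch 2 (series LC): Z₂ = j(X_L − X_C) = −j17.9 Ω
Parallel: Z = Z₁Z₂/(Z₁+Z₂), |Z| = 6.36 Ω, ∠Z = -20.8°
I = V/|Z| = 677 mA
P = VI cos φ = 4.3 × 0.677 × cos(-20.8°) = 2.72 W

2.72 W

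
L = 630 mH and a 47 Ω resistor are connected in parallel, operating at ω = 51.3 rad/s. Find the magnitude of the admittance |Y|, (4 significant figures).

37.55 mS

X_L = ωL = 32.32 Ω
Parallel: admittances add. Y = 1/R + 1/(jωL)
Y = (0.02128 − j0.03094) S
|Y| = 0.03755 S → |Z| = 1/|Y| = 26.63 Ω, ∠Z = −∠Y = 55.49°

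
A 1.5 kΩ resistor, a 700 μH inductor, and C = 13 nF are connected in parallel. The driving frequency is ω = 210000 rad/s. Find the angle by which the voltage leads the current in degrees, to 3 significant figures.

X_L = ωL = 147 Ω
X_C = 1/(ωC) = 366 Ω
Parallel: admittances add. Y = 1/R + 1/(jωL) + jωC
Y = (0.000667 − j0.00407) S
|Y| = 0.00413 S → |Z| = 1/|Y| = 242 Ω, ∠Z = −∠Y = 80.7°

80.7°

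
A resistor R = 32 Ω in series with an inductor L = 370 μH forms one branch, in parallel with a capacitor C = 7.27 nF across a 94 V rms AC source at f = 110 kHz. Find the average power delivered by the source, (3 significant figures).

ω = 2πf = 691200 rad/s
X_L = ωL = 256 Ω
X_C = 1/(ωC) = 199 Ω
Branch 1 (R+jX_L): Z₁ = 32.0 + j256 Ω, |Z₁| = 258 Ω
Branch 2 (−jX_C): Z₂ = −j199 Ω
Parallel: Z = Z₁Z₂/(Z₁+Z₂), |Z| = 788 Ω, ∠Z = -67.7°
I = V/|Z| = 119 mA
P = VI cos φ = 94 × 0.119 × cos(-67.7°) = 4.26 W

4.26 W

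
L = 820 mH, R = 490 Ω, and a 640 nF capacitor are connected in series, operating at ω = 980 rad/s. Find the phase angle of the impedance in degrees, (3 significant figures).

-58.2°

X_L = ωL = 804 Ω
X_C = 1/(ωC) = 1590 Ω
Net reactance X = X_L − X_C = -791 Ω
Z = 490 − j791 Ω
|Z| = √(490² + 791²) = 930 Ω
∠Z = arctan(-791/490) = -58.2°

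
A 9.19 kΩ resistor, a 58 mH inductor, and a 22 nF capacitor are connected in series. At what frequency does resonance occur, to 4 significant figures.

ω₀ = 1/√(LC) = 1/√(0.058 × 2.2e-08) = 27990 rad/s
f₀ = ω₀/(2π) = 4.455 kHz

4.455 kHz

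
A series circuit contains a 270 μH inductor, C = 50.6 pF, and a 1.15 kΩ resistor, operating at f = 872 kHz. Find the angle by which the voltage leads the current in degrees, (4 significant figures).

ω = 2πf = 5.479e+06 rad/s
X_L = ωL = 1479 Ω
X_C = 1/(ωC) = 3607 Ω
Net reactance X = X_L − X_C = -2128 Ω
Z = 1150 − j2128 Ω
|Z| = √(1150² + 2128²) = 2419 Ω
∠Z = arctan(-2128/1150) = -61.61°

-61.61°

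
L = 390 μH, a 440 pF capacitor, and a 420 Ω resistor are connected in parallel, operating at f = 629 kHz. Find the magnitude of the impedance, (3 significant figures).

ω = 2πf = 3.952e+06 rad/s
X_L = ωL = 1540 Ω
X_C = 1/(ωC) = 575 Ω
Parallel: admittances add. Y = 1/R + 1/(jωL) + jωC
Y = (0.00238 + j0.00109) S
|Y| = 0.00262 S → |Z| = 1/|Y| = 382 Ω, ∠Z = −∠Y = -24.6°

382 Ω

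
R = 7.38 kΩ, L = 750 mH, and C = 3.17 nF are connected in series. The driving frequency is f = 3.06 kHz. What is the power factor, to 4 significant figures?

ω = 2πf = 19230 rad/s
X_L = ωL = 14420 Ω
X_C = 1/(ωC) = 16410 Ω
Net reactance X = X_L − X_C = -1987 Ω
Z = 7380 − j1987 Ω
|Z| = √(7380² + 1987²) = 7643 Ω
∠Z = arctan(-1987/7380) = -15.07°
cos φ = cos(-15.07°) = 0.9656

0.9656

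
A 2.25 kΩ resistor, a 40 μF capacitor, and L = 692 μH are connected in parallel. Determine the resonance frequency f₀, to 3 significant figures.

ω₀ = 1/√(LC) = 1/√(0.000692 × 4e-05) = 6011 rad/s
f₀ = ω₀/(2π) = 957 Hz

957 Hz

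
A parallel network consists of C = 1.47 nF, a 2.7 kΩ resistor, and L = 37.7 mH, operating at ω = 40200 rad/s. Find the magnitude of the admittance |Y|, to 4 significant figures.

705.7 μS

X_L = ωL = 1516 Ω
X_C = 1/(ωC) = 16920 Ω
Parallel: admittances add. Y = 1/R + 1/(jωL) + jωC
Y = (0.0003704 − j0.0006007) S
|Y| = 0.0007057 S → |Z| = 1/|Y| = 1417 Ω, ∠Z = −∠Y = 58.35°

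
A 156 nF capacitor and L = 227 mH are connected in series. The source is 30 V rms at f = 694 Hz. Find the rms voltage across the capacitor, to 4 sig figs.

91.84 V

ω = 2πf = 4361 rad/s
X_L = ωL = 989.8 Ω
X_C = 1/(ωC) = 1470 Ω
Net reactance X = X_L − X_C = -480.2 Ω
Z = − j480.2 Ω
|Z| = √(0² + 480.2²) = 480.2 Ω
I = V/|Z| = 62.47 mA
V_C = I·|Z_C| = 0.06247 × 1470 = 91.84 V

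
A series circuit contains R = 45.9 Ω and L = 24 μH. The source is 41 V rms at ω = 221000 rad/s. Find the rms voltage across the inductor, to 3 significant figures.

4.71 V

X_L = ωL = 5.30 Ω
Z = 45.9 + j5.30 Ω
|Z| = √(45.9² + 5.30²) = 46.2 Ω
I = V/|Z| = 887 mA
V_L = I·|Z_L| = 0.887 × 5.30 = 4.71 V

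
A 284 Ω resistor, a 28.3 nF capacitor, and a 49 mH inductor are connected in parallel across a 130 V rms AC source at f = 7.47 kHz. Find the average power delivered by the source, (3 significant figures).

59.5 W

ω = 2πf = 46940 rad/s
X_L = ωL = 2300 Ω
X_C = 1/(ωC) = 753 Ω
Parallel: admittances add. Y = 1/R + 1/(jωL) + jωC
Y = (0.00352 + j0.000893) S
|Y| = 0.00363 S → |Z| = 1/|Y| = 275 Ω, ∠Z = −∠Y = -14.2°
I = V/|Z| = 472 mA
P = VI cos φ = 130 × 0.472 × cos(-14.2°) = 59.5 W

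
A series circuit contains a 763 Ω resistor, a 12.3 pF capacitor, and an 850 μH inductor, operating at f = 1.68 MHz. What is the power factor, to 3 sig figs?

ω = 2πf = 1.056e+07 rad/s
X_L = ωL = 8970 Ω
X_C = 1/(ωC) = 7700 Ω
Net reactance X = X_L − X_C = 1270 Ω
Z = 763 + j1270 Ω
|Z| = √(763² + 1270²) = 1480 Ω
∠Z = arctan(1270/763) = 59.0°
cos φ = cos(59.0°) = 0.515

0.515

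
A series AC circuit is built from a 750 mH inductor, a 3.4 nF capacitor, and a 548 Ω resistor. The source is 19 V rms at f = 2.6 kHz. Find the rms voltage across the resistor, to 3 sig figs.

ω = 2πf = 16340 rad/s
X_L = ωL = 12300 Ω
X_C = 1/(ωC) = 18000 Ω
Net reactance X = X_L − X_C = -5750 Ω
Z = 548 − j5750 Ω
|Z| = √(548² + 5750²) = 5780 Ω
I = V/|Z| = 3.29 mA
V_R = I·|Z_R| = 0.00329 × 548 = 1.80 V

1.80 V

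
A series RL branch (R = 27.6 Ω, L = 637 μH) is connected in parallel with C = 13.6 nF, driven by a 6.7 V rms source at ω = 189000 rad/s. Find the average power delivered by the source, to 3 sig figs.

81.2 mW

X_L = ωL = 120 Ω
X_C = 1/(ωC) = 389 Ω
Branch 1 (R+jX_L): Z₁ = 27.6 + j120 Ω, |Z₁| = 124 Ω
Branch 2 (−jX_C): Z₂ = −j389 Ω
Parallel: Z = Z₁Z₂/(Z₁+Z₂), |Z| = 178 Ω, ∠Z = 71.2°
I = V/|Z| = 37.7 mA
P = VI cos φ = 6.7 × 0.0377 × cos(71.2°) = 81.2 mW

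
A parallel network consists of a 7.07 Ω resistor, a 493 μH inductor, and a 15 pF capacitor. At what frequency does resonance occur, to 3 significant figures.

1.85 MHz

ω₀ = 1/√(LC) = 1/√(0.000493 × 1.5e-11) = 1.163e+07 rad/s
f₀ = ω₀/(2π) = 1.85 MHz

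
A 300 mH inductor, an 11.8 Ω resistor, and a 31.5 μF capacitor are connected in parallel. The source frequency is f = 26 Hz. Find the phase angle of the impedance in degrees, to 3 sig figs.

10.2°

ω = 2πf = 163.4 rad/s
X_L = ωL = 49.0 Ω
X_C = 1/(ωC) = 194 Ω
Parallel: admittances add. Y = 1/R + 1/(jωL) + jωC
Y = (0.0847 − j0.0153) S
|Y| = 0.0861 S → |Z| = 1/|Y| = 11.6 Ω, ∠Z = −∠Y = 10.2°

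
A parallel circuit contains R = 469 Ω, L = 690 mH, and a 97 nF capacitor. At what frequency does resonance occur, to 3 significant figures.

615 Hz

ω₀ = 1/√(LC) = 1/√(0.69 × 9.7e-08) = 3865 rad/s
f₀ = ω₀/(2π) = 615 Hz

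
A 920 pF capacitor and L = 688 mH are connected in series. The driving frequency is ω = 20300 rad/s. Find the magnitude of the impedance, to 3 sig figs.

X_L = ωL = 14000 Ω
X_C = 1/(ωC) = 53500 Ω
Net reactance X = X_L − X_C = -39600 Ω
Z = − j39600 Ω
|Z| = √(0² + 39600²) = 39600 Ω

39600 Ω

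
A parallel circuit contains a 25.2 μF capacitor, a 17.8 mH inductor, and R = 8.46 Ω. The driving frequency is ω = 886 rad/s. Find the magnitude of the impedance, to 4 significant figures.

7.991 Ω

X_L = ωL = 15.77 Ω
X_C = 1/(ωC) = 44.79 Ω
Parallel: admittances add. Y = 1/R + 1/(jωL) + jωC
Y = (0.1182 − j0.04108) S
|Y| = 0.1251 S → |Z| = 1/|Y| = 7.991 Ω, ∠Z = −∠Y = 19.16°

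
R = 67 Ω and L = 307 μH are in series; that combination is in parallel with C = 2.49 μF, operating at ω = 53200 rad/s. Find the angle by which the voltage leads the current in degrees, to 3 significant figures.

-83.8°

X_L = ωL = 16.3 Ω
X_C = 1/(ωC) = 7.55 Ω
Branch 1 (R+jX_L): Z₁ = 67.0 + j16.3 Ω, |Z₁| = 69.0 Ω
Branch 2 (−jX_C): Z₂ = −j7.55 Ω
Parallel: Z = Z₁Z₂/(Z₁+Z₂), |Z| = 7.70 Ω, ∠Z = -83.8°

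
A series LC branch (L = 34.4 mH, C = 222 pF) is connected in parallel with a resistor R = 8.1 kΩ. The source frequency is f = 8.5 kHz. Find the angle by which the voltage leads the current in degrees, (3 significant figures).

-5.61°

ω = 2πf = 53410 rad/s
X_L = ωL = 1840 Ω
X_C = 1/(ωC) = 84300 Ω
Branch 1: Z₁ = R = 8100 Ω
Branch 2 (series LC): Z₂ = j(X_L − X_C) = −j82500 Ω
Parallel: Z = Z₁Z₂/(Z₁+Z₂), |Z| = 8060 Ω, ∠Z = -5.61°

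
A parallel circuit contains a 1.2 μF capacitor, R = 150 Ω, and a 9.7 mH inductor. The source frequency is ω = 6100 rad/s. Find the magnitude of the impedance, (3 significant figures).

85.7 Ω

X_L = ωL = 59.2 Ω
X_C = 1/(ωC) = 137 Ω
Parallel: admittances add. Y = 1/R + 1/(jωL) + jωC
Y = (0.00667 − j0.00958) S
|Y| = 0.0117 S → |Z| = 1/|Y| = 85.7 Ω, ∠Z = −∠Y = 55.2°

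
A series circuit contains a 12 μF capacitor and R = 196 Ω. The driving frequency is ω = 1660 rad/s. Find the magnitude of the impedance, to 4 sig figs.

X_C = 1/(ωC) = 50.20 Ω
Z = 196.0 − j50.20 Ω
|Z| = √(196.0² + 50.20²) = 202.3 Ω

202.3 Ω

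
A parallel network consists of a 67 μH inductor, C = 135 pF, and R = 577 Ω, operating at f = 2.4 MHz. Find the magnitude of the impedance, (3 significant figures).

ω = 2πf = 1.508e+07 rad/s
X_L = ωL = 1010 Ω
X_C = 1/(ωC) = 491 Ω
Parallel: admittances add. Y = 1/R + 1/(jωL) + jωC
Y = (0.00173 + j0.00105) S
|Y| = 0.00202 S → |Z| = 1/|Y| = 494 Ω, ∠Z = −∠Y = -31.1°

494 Ω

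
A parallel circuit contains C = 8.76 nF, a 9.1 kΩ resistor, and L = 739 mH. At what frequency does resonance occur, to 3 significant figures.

ω₀ = 1/√(LC) = 1/√(0.739 × 8.76e-09) = 12430 rad/s
f₀ = ω₀/(2π) = 1.98 kHz

1.98 kHz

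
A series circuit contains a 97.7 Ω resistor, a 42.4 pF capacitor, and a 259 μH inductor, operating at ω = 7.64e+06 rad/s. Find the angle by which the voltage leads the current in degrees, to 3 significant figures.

-85.0°

X_L = ωL = 1980 Ω
X_C = 1/(ωC) = 3090 Ω
Net reactance X = X_L − X_C = -1110 Ω
Z = 97.7 − j1110 Ω
|Z| = √(97.7² + 1110²) = 1110 Ω
∠Z = arctan(-1110/97.7) = -85.0°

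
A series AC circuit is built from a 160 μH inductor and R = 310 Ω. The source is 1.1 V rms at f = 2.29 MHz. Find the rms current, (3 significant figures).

ω = 2πf = 1.439e+07 rad/s
X_L = ωL = 2300 Ω
Z = 310 + j2300 Ω
|Z| = √(310² + 2300²) = 2320 Ω
I = V/|Z| = 1.1/2320 = 474 μA

474 μA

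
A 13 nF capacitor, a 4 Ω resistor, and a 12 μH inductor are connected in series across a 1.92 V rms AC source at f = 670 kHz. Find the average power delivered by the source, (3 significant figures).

14.0 mW

ω = 2πf = 4.21e+06 rad/s
X_L = ωL = 50.5 Ω
X_C = 1/(ωC) = 18.3 Ω
Net reactance X = X_L − X_C = 32.2 Ω
Z = 4.00 + j32.2 Ω
|Z| = √(4.00² + 32.2²) = 32.5 Ω
∠Z = arctan(32.2/4.00) = 82.9°
I = V/|Z| = 59.1 mA
P = VI cos φ = 1.92 × 0.0591 × cos(82.9°) = 14.0 mW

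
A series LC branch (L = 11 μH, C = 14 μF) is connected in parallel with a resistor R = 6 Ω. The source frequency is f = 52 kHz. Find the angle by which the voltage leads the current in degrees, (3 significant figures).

60.6°

ω = 2πf = 326700 rad/s
X_L = ωL = 3.59 Ω
X_C = 1/(ωC) = 0.219 Ω
Branch 1: Z₁ = R = 6.00 Ω
Branch 2 (series LC): Z₂ = j(X_L − X_C) = j3.38 Ω
Parallel: Z = Z₁Z₂/(Z₁+Z₂), |Z| = 2.94 Ω, ∠Z = 60.6°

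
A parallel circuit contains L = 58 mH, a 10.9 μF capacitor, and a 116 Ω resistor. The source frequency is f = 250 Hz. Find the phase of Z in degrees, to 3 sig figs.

-35.5°

ω = 2πf = 1571 rad/s
X_L = ωL = 91.1 Ω
X_C = 1/(ωC) = 58.4 Ω
Parallel: admittances add. Y = 1/R + 1/(jωL) + jωC
Y = (0.00862 + j0.00615) S
|Y| = 0.0106 S → |Z| = 1/|Y| = 94.5 Ω, ∠Z = −∠Y = -35.5°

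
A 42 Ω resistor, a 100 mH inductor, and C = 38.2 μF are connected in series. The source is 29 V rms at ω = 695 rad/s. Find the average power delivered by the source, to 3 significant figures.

12.7 W

X_L = ωL = 69.5 Ω
X_C = 1/(ωC) = 37.7 Ω
Net reactance X = X_L − X_C = 31.8 Ω
Z = 42.0 + j31.8 Ω
|Z| = √(42.0² + 31.8²) = 52.7 Ω
∠Z = arctan(31.8/42.0) = 37.2°
I = V/|Z| = 550 mA
P = VI cos φ = 29 × 0.550 × cos(37.2°) = 12.7 W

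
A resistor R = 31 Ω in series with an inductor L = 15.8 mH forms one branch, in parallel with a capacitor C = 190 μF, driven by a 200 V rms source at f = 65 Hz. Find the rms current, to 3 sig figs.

ω = 2πf = 408.4 rad/s
X_L = ωL = 6.45 Ω
X_C = 1/(ωC) = 12.9 Ω
Branch 1 (R+jX_L): Z₁ = 31.0 + j6.45 Ω, |Z₁| = 31.7 Ω
Branch 2 (−jX_C): Z₂ = −j12.9 Ω
Parallel: Z = Z₁Z₂/(Z₁+Z₂), |Z| = 12.9 Ω, ∠Z = -66.5°
I = V/|Z| = 200/12.9 = 15.5 A

15.5 A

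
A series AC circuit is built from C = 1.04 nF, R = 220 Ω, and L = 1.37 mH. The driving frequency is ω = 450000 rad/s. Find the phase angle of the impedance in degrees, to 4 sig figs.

-81.77°

X_L = ωL = 616.5 Ω
X_C = 1/(ωC) = 2137 Ω
Net reactance X = X_L − X_C = -1520 Ω
Z = 220.0 − j1520 Ω
|Z| = √(220.0² + 1520²) = 1536 Ω
∠Z = arctan(-1520/220.0) = -81.77°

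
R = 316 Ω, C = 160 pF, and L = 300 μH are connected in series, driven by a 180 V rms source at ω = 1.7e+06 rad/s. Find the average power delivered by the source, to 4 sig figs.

X_L = ωL = 510.0 Ω
X_C = 1/(ωC) = 3676 Ω
Net reactance X = X_L − X_C = -3166 Ω
Z = 316.0 − j3166 Ω
|Z| = √(316.0² + 3166²) = 3182 Ω
∠Z = arctan(-3166/316.0) = -84.30°
I = V/|Z| = 56.56 mA
P = VI cos φ = 180 × 0.05656 × cos(-84.30°) = 1.011 W

1.011 W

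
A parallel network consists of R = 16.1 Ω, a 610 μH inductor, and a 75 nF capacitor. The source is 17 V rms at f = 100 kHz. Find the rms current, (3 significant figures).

ω = 2πf = 628300 rad/s
X_L = ωL = 383 Ω
X_C = 1/(ωC) = 21.2 Ω
Parallel: admittances add. Y = 1/R + 1/(jωL) + jωC
Y = (0.0621 + j0.0445) S
|Y| = 0.0764 S → |Z| = 1/|Y| = 13.1 Ω, ∠Z = −∠Y = -35.6°
I = V/|Z| = 17/13.1 = 1.30 A

1.30 A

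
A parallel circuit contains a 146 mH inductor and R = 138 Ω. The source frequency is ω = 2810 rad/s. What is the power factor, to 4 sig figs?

0.9478

X_L = ωL = 410.3 Ω
Parallel: admittances add. Y = 1/R + 1/(jωL)
Y = (0.007246 − j0.002437) S
|Y| = 0.007645 S → |Z| = 1/|Y| = 130.8 Ω, ∠Z = −∠Y = 18.59°
cos φ = cos(18.59°) = 0.9478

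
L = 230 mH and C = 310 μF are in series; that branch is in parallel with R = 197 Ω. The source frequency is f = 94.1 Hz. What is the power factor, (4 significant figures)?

ω = 2πf = 591.2 rad/s
X_L = ωL = 136.0 Ω
X_C = 1/(ωC) = 5.456 Ω
Branch 1: Z₁ = R = 197.0 Ω
Branch 2 (series LC): Z₂ = j(X_L − X_C) = j130.5 Ω
Parallel: Z = Z₁Z₂/(Z₁+Z₂), |Z| = 108.8 Ω, ∠Z = 56.47°
cos φ = cos(56.47°) = 0.5523

0.5523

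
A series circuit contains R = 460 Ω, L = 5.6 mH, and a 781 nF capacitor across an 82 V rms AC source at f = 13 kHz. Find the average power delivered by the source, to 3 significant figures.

ω = 2πf = 81680 rad/s
X_L = ωL = 457 Ω
X_C = 1/(ωC) = 15.7 Ω
Net reactance X = X_L − X_C = 442 Ω
Z = 460 + j442 Ω
|Z| = √(460² + 442²) = 638 Ω
∠Z = arctan(442/460) = 43.8°
I = V/|Z| = 129 mA
P = VI cos φ = 82 × 0.129 × cos(43.8°) = 7.60 W

7.60 W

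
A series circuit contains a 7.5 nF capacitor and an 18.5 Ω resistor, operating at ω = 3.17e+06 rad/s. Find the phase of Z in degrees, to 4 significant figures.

X_C = 1/(ωC) = 42.06 Ω
Z = 18.50 − j42.06 Ω
|Z| = √(18.50² + 42.06²) = 45.95 Ω
∠Z = arctan(-42.06/18.50) = -66.26°

-66.26°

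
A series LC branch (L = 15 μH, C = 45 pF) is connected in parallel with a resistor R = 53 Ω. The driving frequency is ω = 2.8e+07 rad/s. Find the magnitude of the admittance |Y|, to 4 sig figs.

19.06 mS

X_L = ωL = 420.0 Ω
X_C = 1/(ωC) = 793.7 Ω
Branch 1: Z₁ = R = 53.00 Ω
Branch 2 (series LC): Z₂ = j(X_L − X_C) = −j373.7 Ω
Parallel: Z = Z₁Z₂/(Z₁+Z₂), |Z| = 52.47 Ω, ∠Z = -8.073°
|Y| = 1/|Z| = 19.06 mS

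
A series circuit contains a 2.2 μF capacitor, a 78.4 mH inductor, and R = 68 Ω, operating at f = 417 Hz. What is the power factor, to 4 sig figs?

0.9052

ω = 2πf = 2620 rad/s
X_L = ωL = 205.4 Ω
X_C = 1/(ωC) = 173.5 Ω
Net reactance X = X_L − X_C = 31.93 Ω
Z = 68.00 + j31.93 Ω
|Z| = √(68.00² + 31.93²) = 75.12 Ω
∠Z = arctan(31.93/68.00) = 25.15°
cos φ = cos(25.15°) = 0.9052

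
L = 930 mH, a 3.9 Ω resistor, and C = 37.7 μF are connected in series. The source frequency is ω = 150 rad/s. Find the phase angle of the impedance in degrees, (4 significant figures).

X_L = ωL = 139.5 Ω
X_C = 1/(ωC) = 176.8 Ω
Net reactance X = X_L − X_C = -37.33 Ω
Z = 3.900 − j37.33 Ω
|Z| = √(3.900² + 37.33²) = 37.54 Ω
∠Z = arctan(-37.33/3.900) = -84.04°

-84.04°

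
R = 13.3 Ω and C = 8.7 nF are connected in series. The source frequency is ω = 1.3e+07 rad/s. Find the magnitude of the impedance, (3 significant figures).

X_C = 1/(ωC) = 8.84 Ω
Z = 13.3 − j8.84 Ω
|Z| = √(13.3² + 8.84²) = 16.0 Ω

16.0 Ω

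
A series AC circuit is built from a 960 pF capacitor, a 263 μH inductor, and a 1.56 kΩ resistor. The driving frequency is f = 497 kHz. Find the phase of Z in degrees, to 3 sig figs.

17.4°

ω = 2πf = 3.123e+06 rad/s
X_L = ωL = 821 Ω
X_C = 1/(ωC) = 334 Ω
Net reactance X = X_L − X_C = 488 Ω
Z = 1560 + j488 Ω
|Z| = √(1560² + 488²) = 1630 Ω
∠Z = arctan(488/1560) = 17.4°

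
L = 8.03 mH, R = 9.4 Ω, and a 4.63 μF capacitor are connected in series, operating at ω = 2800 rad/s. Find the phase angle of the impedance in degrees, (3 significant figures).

-80.2°

X_L = ωL = 22.5 Ω
X_C = 1/(ωC) = 77.1 Ω
Net reactance X = X_L − X_C = -54.7 Ω
Z = 9.40 − j54.7 Ω
|Z| = √(9.40² + 54.7²) = 55.5 Ω
∠Z = arctan(-54.7/9.40) = -80.2°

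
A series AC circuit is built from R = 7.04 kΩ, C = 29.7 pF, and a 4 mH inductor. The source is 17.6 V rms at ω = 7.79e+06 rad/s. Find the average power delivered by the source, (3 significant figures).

2.83 mW

X_L = ωL = 31200 Ω
X_C = 1/(ωC) = 4320 Ω
Net reactance X = X_L − X_C = 26800 Ω
Z = 7040 + j26800 Ω
|Z| = √(7040² + 26800²) = 27700 Ω
∠Z = arctan(26800/7040) = 75.3°
I = V/|Z| = 634 μA
P = VI cos φ = 17.6 × 0.000634 × cos(75.3°) = 2.83 mW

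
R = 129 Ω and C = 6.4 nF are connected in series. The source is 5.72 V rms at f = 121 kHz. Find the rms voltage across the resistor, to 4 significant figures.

ω = 2πf = 760300 rad/s
X_C = 1/(ωC) = 205.5 Ω
Z = 129.0 − j205.5 Ω
|Z| = √(129.0² + 205.5²) = 242.7 Ω
I = V/|Z| = 23.57 mA
V_R = I·|Z_R| = 0.02357 × 129.0 = 3.041 V

3.041 V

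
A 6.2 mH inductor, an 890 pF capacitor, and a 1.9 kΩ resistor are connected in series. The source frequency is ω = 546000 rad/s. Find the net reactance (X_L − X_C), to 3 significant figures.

1330 Ω

X_L = ωL = 3390 Ω
X_C = 1/(ωC) = 2060 Ω
X = 3390 − 2060 = 1330 Ω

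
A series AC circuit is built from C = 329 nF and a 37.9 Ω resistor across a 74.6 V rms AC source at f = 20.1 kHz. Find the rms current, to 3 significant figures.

1.66 A

ω = 2πf = 126300 rad/s
X_C = 1/(ωC) = 24.1 Ω
Z = 37.9 − j24.1 Ω
|Z| = √(37.9² + 24.1²) = 44.9 Ω
I = V/|Z| = 74.6/44.9 = 1.66 A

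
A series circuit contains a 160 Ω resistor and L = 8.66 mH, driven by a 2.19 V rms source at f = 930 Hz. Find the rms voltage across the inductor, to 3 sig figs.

ω = 2πf = 5843 rad/s
X_L = ωL = 50.6 Ω
Z = 160 + j50.6 Ω
|Z| = √(160² + 50.6²) = 168 Ω
I = V/|Z| = 13.1 mA
V_L = I·|Z_L| = 0.0131 × 50.6 = 0.660 V

0.660 V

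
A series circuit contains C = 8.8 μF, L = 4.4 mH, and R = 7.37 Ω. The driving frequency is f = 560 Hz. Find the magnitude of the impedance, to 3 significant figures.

ω = 2πf = 3519 rad/s
X_L = ωL = 15.5 Ω
X_C = 1/(ωC) = 32.3 Ω
Net reactance X = X_L − X_C = -16.8 Ω
Z = 7.37 − j16.8 Ω
|Z| = √(7.37² + 16.8²) = 18.4 Ω

18.4 Ω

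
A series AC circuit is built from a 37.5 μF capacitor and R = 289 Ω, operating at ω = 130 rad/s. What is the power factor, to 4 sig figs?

X_C = 1/(ωC) = 205.1 Ω
Z = 289.0 − j205.1 Ω
|Z| = √(289.0² + 205.1²) = 354.4 Ω
∠Z = arctan(-205.1/289.0) = -35.37°
cos φ = cos(-35.37°) = 0.8155

0.8155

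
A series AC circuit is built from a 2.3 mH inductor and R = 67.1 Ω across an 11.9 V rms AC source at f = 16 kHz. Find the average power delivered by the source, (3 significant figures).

164 mW

ω = 2πf = 100500 rad/s
X_L = ωL = 231 Ω
Z = 67.1 + j231 Ω
|Z| = √(67.1² + 231²) = 241 Ω
∠Z = arctan(231/67.1) = 73.8°
I = V/|Z| = 49.4 mA
P = VI cos φ = 11.9 × 0.0494 × cos(73.8°) = 164 mW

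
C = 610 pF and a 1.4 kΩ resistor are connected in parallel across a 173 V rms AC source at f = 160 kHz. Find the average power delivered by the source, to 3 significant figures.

ω = 2πf = 1.005e+06 rad/s
X_C = 1/(ωC) = 1630 Ω
Parallel: admittances add. Y = 1/R + jωC
Y = (0.000714 + j0.000613) S
|Y| = 0.000941 S → |Z| = 1/|Y| = 1060 Ω, ∠Z = −∠Y = -40.6°
I = V/|Z| = 163 mA
P = VI cos φ = 173 × 0.163 × cos(-40.6°) = 21.4 W

21.4 W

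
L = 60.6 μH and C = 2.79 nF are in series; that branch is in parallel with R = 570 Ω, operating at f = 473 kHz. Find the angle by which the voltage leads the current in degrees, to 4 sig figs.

ω = 2πf = 2.972e+06 rad/s
X_L = ωL = 180.1 Ω
X_C = 1/(ωC) = 120.6 Ω
Branch 1: Z₁ = R = 570.0 Ω
Branch 2 (series LC): Z₂ = j(X_L − X_C) = j59.50 Ω
Parallel: Z = Z₁Z₂/(Z₁+Z₂), |Z| = 59.18 Ω, ∠Z = 84.04°

84.04°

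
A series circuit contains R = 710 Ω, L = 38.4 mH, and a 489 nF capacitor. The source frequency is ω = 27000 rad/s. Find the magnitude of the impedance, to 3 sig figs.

X_L = ωL = 1040 Ω
X_C = 1/(ωC) = 75.7 Ω
Net reactance X = X_L − X_C = 961 Ω
Z = 710 + j961 Ω
|Z| = √(710² + 961²) = 1190 Ω

1190 Ω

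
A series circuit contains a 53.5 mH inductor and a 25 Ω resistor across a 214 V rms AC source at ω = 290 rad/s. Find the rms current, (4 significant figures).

7.273 A

X_L = ωL = 15.52 Ω
Z = 25.00 + j15.52 Ω
|Z| = √(25.00² + 15.52²) = 29.42 Ω
I = V/|Z| = 214/29.42 = 7.273 A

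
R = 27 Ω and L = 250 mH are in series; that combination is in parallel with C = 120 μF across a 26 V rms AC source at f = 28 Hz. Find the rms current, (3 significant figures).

289 mA

ω = 2πf = 175.9 rad/s
X_L = ωL = 44.0 Ω
X_C = 1/(ωC) = 47.4 Ω
Branch 1 (R+jX_L): Z₁ = 27.0 + j44.0 Ω, |Z₁| = 51.6 Ω
Branch 2 (−jX_C): Z₂ = −j47.4 Ω
Parallel: Z = Z₁Z₂/(Z₁+Z₂), |Z| = 89.8 Ω, ∠Z = -24.4°
I = V/|Z| = 26/89.8 = 289 mA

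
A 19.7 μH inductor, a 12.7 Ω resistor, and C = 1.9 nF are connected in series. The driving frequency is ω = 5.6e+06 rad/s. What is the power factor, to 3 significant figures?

0.614

X_L = ωL = 110 Ω
X_C = 1/(ωC) = 94.0 Ω
Net reactance X = X_L − X_C = 16.3 Ω
Z = 12.7 + j16.3 Ω
|Z| = √(12.7² + 16.3²) = 20.7 Ω
∠Z = arctan(16.3/12.7) = 52.1°
cos φ = cos(52.1°) = 0.614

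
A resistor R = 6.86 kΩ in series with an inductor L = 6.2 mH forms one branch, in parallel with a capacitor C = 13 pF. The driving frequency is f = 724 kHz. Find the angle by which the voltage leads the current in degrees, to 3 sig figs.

ω = 2πf = 4.549e+06 rad/s
X_L = ωL = 28200 Ω
X_C = 1/(ωC) = 16900 Ω
Branch 1 (R+jX_L): Z₁ = 6860 + j28200 Ω, |Z₁| = 29000 Ω
Branch 2 (−jX_C): Z₂ = −j16900 Ω
Parallel: Z = Z₁Z₂/(Z₁+Z₂), |Z| = 37100 Ω, ∠Z = -72.4°

-72.4°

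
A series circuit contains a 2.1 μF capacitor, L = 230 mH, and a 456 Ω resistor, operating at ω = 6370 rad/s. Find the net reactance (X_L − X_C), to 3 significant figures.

1390 Ω

X_L = ωL = 1470 Ω
X_C = 1/(ωC) = 74.8 Ω
X = 1470 − 74.8 = 1390 Ω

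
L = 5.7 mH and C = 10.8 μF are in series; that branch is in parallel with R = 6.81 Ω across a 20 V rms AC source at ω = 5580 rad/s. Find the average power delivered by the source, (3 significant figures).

X_L = ωL = 31.8 Ω
X_C = 1/(ωC) = 16.6 Ω
Branch 1: Z₁ = R = 6.81 Ω
Branch 2 (series LC): Z₂ = j(X_L − X_C) = j15.2 Ω
Parallel: Z = Z₁Z₂/(Z₁+Z₂), |Z| = 6.22 Ω, ∠Z = 24.1°
I = V/|Z| = 3.22 A
P = VI cos φ = 20 × 3.22 × cos(24.1°) = 58.7 W

58.7 W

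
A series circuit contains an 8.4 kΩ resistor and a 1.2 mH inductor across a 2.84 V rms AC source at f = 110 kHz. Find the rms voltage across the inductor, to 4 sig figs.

ω = 2πf = 691200 rad/s
X_L = ωL = 829.4 Ω
Z = 8400 + j829.4 Ω
|Z| = √(8400² + 829.4²) = 8441 Ω
I = V/|Z| = 336.5 μA
V_L = I·|Z_L| = 0.0003365 × 829.4 = 0.2791 V

0.2791 V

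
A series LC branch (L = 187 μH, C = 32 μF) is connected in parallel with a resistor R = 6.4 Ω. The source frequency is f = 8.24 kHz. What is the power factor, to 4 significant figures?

0.8173

ω = 2πf = 51770 rad/s
X_L = ωL = 9.682 Ω
X_C = 1/(ωC) = 0.6036 Ω
Branch 1: Z₁ = R = 6.400 Ω
Branch 2 (series LC): Z₂ = j(X_L − X_C) = j9.078 Ω
Parallel: Z = Z₁Z₂/(Z₁+Z₂), |Z| = 5.231 Ω, ∠Z = 35.18°
cos φ = cos(35.18°) = 0.8173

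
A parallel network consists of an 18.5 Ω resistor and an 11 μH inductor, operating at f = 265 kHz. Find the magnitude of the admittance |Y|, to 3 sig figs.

76.8 mS

ω = 2πf = 1.665e+06 rad/s
X_L = ωL = 18.3 Ω
Parallel: admittances add. Y = 1/R + 1/(jωL)
Y = (0.0541 − j0.0546) S
|Y| = 0.0768 S → |Z| = 1/|Y| = 13.0 Ω, ∠Z = −∠Y = 45.3°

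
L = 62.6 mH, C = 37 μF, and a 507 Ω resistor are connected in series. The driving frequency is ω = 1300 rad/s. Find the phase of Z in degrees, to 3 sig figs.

X_L = ωL = 81.4 Ω
X_C = 1/(ωC) = 20.8 Ω
Net reactance X = X_L − X_C = 60.6 Ω
Z = 507 + j60.6 Ω
|Z| = √(507² + 60.6²) = 511 Ω
∠Z = arctan(60.6/507) = 6.81°

6.81°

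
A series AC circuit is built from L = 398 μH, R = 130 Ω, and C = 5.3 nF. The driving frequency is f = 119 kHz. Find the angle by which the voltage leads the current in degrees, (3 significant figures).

19.2°

ω = 2πf = 747700 rad/s
X_L = ωL = 298 Ω
X_C = 1/(ωC) = 252 Ω
Net reactance X = X_L − X_C = 45.2 Ω
Z = 130 + j45.2 Ω
|Z| = √(130² + 45.2²) = 138 Ω
∠Z = arctan(45.2/130) = 19.2°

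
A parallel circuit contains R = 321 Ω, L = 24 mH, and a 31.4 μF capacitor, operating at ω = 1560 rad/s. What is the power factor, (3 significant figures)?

0.139

X_L = ωL = 37.4 Ω
X_C = 1/(ωC) = 20.4 Ω
Parallel: admittances add. Y = 1/R + 1/(jωL) + jωC
Y = (0.00312 + j0.0223) S
|Y| = 0.0225 S → |Z| = 1/|Y| = 44.5 Ω, ∠Z = −∠Y = -82.0°
cos φ = cos(-82.0°) = 0.139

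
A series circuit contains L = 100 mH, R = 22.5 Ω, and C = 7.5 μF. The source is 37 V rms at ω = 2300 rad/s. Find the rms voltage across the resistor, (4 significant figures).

X_L = ωL = 230.0 Ω
X_C = 1/(ωC) = 57.97 Ω
Net reactance X = X_L − X_C = 172.0 Ω
Z = 22.50 + j172.0 Ω
|Z| = √(22.50² + 172.0²) = 173.5 Ω
I = V/|Z| = 213.3 mA
V_R = I·|Z_R| = 0.2133 × 22.50 = 4.798 V

4.798 V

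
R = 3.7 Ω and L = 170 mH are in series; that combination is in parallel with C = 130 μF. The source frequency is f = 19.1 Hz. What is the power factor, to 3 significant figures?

0.261

ω = 2πf = 120.0 rad/s
X_L = ωL = 20.4 Ω
X_C = 1/(ωC) = 64.1 Ω
Branch 1 (R+jX_L): Z₁ = 3.70 + j20.4 Ω, |Z₁| = 20.7 Ω
Branch 2 (−jX_C): Z₂ = −j64.1 Ω
Parallel: Z = Z₁Z₂/(Z₁+Z₂), |Z| = 30.3 Ω, ∠Z = 74.9°
cos φ = cos(74.9°) = 0.261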